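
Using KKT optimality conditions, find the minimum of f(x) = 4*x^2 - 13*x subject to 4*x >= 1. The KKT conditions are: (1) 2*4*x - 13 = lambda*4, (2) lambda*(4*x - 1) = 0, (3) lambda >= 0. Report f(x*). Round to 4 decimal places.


Step 1: Try lambda = 0 (constraint inactive).
Stationarity: 2*4*x - 13 = 0
x* = 13/(2*4) = 1.625
Check constraint: 4*1.625 = 6.5 >= 1 -- satisfied.
Step 2: Compute optimal value.
f(x*) = 4*1.625^2 - 13*1.625 = -10.5625


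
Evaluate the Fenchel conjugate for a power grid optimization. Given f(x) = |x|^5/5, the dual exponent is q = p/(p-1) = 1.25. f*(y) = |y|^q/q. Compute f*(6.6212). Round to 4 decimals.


The conjugate exponent q satisfies 1/p + 1/q = 1.
p = 5, so q = 5/(5 - 1) = 1.25
|y|^q = 6.6212^1.25 = 10.6211
f*(6.6212) = 10.6211 / 1.25 = 8.4969


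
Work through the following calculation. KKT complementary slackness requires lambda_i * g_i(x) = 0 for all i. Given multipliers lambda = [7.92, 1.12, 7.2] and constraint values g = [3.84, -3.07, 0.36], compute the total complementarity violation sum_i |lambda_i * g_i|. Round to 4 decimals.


KKT complementary slackness check:
lambda_1 * g_1 = 7.92 * 3.84 = 30.4128
lambda_2 * g_2 = 1.12 * -3.07 = -3.4384
lambda_3 * g_3 = 7.2 * 0.36 = 2.592
Total violation = 30.4128 + 3.4384 + 2.592 = 36.4432


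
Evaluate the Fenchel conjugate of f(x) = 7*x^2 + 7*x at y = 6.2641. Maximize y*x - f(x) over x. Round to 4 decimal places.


f*(y) = sup_x {y*x - a*x^2 - b*x} = sup_x {(y-b)*x - a*x^2}
FOC: (y - b) - 2a*x = 0 => x* = (y - b)/(2a)
x* = (6.2641 - 7)/(2*7) = -0.0526
f*(6.2641) = (y-b)^2/(4a) = (6.2641 - 7)^2/(4*7)
= 0.5415/28 = 0.0193


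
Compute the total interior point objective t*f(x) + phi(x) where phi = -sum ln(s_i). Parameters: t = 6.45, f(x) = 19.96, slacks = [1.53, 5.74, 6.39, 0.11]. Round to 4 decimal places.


Step 1: Compute log-barrier.
ln values: [0.4253, 1.7475, 1.8547, -2.2073]
phi = -(0.4253 + 1.7475 + 1.8547 - 2.2073) = -1.8202
Step 2: Compute augmented objective.
t*f(x) = 6.45*19.96 = 128.742
Total = 128.742 - 1.8202 = 126.9218


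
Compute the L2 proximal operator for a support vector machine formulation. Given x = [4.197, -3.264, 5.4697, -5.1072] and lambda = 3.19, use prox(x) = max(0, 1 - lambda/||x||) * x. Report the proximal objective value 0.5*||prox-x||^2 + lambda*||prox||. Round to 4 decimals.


Step 1: Compute ||x||.
||x|| = 9.1798
Step 2: Compute scaling factor.
scale = max(0, 1 - 3.19/9.1798) = 0.6525
Step 3: prox(x) = [2.7385, -2.1298, 3.569, -3.3324]
||prox(x)|| = 5.9898
Step 4: Proximal objective.
0.5*||prox-x||^2 = 5.0881
lambda*||prox|| = 19.1075
Total = 24.1957


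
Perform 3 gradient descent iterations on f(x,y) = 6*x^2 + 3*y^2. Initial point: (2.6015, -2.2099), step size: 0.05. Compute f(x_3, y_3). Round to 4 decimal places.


Gradient descent on f(x,y) = 6*x^2 + 3*y^2.
Starting point: (2.6015, -2.2099), alpha = 0.05
Step 1: grad_x = 2*6*2.6015 = 31.218, grad_y = 2*3*-2.2099 = -13.2594
  x_1 = 2.6015 - 0.05*31.218 = 1.0406
  y_1 = -2.2099 - 0.05*-13.2594 = -1.5469
Step 2: grad_x = 2*6*1.0406 = 12.4872, grad_y = 2*3*-1.5469 = -9.2816
  x_2 = 1.0406 - 0.05*12.4872 = 0.4162
  y_2 = -1.5469 - 0.05*-9.2816 = -1.0829
Step 3: grad_x = 2*6*0.4162 = 4.9949, grad_y = 2*3*-1.0829 = -6.4971
  x_3 = 0.4162 - 0.05*4.9949 = 0.1665
  y_3 = -1.0829 - 0.05*-6.4971 = -0.758
f(0.1665, -0.758) = 6*0.1665^2 + 3*(-0.758)^2 = 1.89


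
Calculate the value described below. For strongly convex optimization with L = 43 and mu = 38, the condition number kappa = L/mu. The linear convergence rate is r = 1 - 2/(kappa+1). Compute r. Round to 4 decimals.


Step 1: Compute the condition number.
kappa = L/mu = 43/38 = 1.1316
Step 2: Compute the convergence rate.
r = 1 - 2/(kappa + 1) = 1 - 2*mu/(L + mu) = (L - mu)/(L + mu) = 5/81 = 0.0617


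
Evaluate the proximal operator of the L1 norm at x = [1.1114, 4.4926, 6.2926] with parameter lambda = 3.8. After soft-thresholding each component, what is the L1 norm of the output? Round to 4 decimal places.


Soft-thresholding with lambda = 3.8:
prox(1.1114) = sign(1.1114)*max(|1.1114| - 3.8, 0) = 0.0
prox(4.4926) = sign(4.4926)*max(|4.4926| - 3.8, 0) = 0.6926
prox(6.2926) = sign(6.2926)*max(|6.2926| - 3.8, 0) = 2.4926
prox(x) = [0.0, 0.6926, 2.4926]
||prox(x)||_1 = 0.0 + 0.6926 + 2.4926 = 3.1852


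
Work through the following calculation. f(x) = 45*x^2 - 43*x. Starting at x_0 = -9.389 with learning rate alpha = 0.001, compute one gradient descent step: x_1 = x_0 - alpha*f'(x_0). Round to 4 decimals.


We compute the gradient at x_0 and apply the update.
f'(x) = 90*x - 43
f'(-9.389) = 90*-9.389 - 43 = -888.01
x_1 = -9.389 - 0.001*-888.01 = -8.501


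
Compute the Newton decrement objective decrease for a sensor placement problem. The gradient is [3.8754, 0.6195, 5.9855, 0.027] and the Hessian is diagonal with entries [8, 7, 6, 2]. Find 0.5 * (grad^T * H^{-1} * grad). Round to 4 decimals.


Step 1: H is diagonal, so H^(-1) * g = [0.4844, 0.0885, 0.9976, 0.0135].
Step 2: g^T H^(-1) g = sum_i g_i^2 / H_ii
  = (3.8754)^2/8 + (0.6195)^2/7 + (5.9855)^2/6 + (0.027)^2/2
  = 1.8773 + 0.0548 + 5.971 + 0.0004 = 7.9036
Step 3: Objective decrease = 0.5 * g^T H^(-1) g = 3.9518


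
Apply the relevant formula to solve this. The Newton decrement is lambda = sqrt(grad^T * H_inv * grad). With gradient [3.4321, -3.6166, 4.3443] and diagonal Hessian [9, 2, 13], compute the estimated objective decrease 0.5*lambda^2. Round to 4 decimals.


Step 1: H is diagonal, so H^(-1) * g = [0.3813, -1.8083, 0.3342].
Step 2: g^T H^(-1) g = sum_i g_i^2 / H_ii
  = (3.4321)^2/9 + (-3.6166)^2/2 + (4.3443)^2/13
  = 1.3088 + 6.5399 + 1.4518 = 9.3005
Step 3: Objective decrease = 0.5 * g^T H^(-1) g = 4.6502


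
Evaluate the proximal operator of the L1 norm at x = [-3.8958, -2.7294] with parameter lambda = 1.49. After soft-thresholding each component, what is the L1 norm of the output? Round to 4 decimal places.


Soft-thresholding with lambda = 1.49:
prox(-3.8958) = sign(-3.8958)*max(|-3.8958| - 1.49, 0) = -2.4058
prox(-2.7294) = sign(-2.7294)*max(|-2.7294| - 1.49, 0) = -1.2394
prox(x) = [-2.4058, -1.2394]
||prox(x)||_1 = 2.4058 + 1.2394 = 3.6452


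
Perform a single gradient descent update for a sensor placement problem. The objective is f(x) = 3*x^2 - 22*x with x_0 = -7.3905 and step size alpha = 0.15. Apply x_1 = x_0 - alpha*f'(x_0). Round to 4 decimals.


We compute the gradient at x_0 and apply the update.
f'(x) = 6*x - 22
f'(-7.3905) = 6*-7.3905 - 22 = -66.343
x_1 = -7.3905 - 0.15*-66.343 = 2.561


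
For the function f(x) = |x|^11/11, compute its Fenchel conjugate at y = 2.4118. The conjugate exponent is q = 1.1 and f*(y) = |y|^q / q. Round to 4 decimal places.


The conjugate exponent q satisfies 1/p + 1/q = 1.
p = 11, so q = 11/(11 - 1) = 1.1
|y|^q = 2.4118^1.1 = 2.6338
f*(2.4118) = 2.6338 / 1.1 = 2.3943


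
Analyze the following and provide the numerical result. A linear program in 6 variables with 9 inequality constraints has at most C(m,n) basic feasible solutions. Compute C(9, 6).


Each vertex corresponds to some choice of n active constraints out of m, so the number of vertices is at most C(m, n) = m! / (n!(m-n)!).
m = 9, n = 6
Numerator: 9 * 8 * 7 * 6 * 5 * 4
Denominator: 6! = 720
C(9, 6) = 84


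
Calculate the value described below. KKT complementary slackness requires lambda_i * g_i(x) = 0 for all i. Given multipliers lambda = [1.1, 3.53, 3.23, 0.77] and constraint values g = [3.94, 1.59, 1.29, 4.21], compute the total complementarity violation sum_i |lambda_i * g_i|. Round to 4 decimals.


KKT complementary slackness check:
lambda_1 * g_1 = 1.1 * 3.94 = 4.334
lambda_2 * g_2 = 3.53 * 1.59 = 5.6127
lambda_3 * g_3 = 3.23 * 1.29 = 4.1667
lambda_4 * g_4 = 0.77 * 4.21 = 3.2417
Total violation = 4.334 + 5.6127 + 4.1667 + 3.2417 = 17.3551


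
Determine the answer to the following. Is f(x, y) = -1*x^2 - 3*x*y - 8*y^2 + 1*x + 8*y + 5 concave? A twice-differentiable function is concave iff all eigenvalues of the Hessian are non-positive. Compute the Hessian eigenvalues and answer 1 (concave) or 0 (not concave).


The Hessian of f(x,y) = -1*x^2 - 3*x*y - 8*y^2 + 1*x + 8*y + 5 is:
H = [[-2, -3], [-3, -16]]
Trace = -2 - 16 = -18
Determinant = -2*-16 - (-3)^2 = 23
Discriminant = (-18)^2 - 4*23 = 232.0
Eigenvalues: lambda_1 = -16.6158, lambda_2 = -1.3842
The function is concave.

1


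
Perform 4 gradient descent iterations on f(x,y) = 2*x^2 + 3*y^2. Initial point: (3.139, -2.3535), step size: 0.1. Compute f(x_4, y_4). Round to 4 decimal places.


Gradient descent on f(x,y) = 2*x^2 + 3*y^2.
Starting point: (3.139, -2.3535), alpha = 0.1
Step 1: grad_x = 2*2*3.139 = 12.556, grad_y = 2*3*-2.3535 = -14.121
  x_1 = 3.139 - 0.1*12.556 = 1.8834
  y_1 = -2.3535 - 0.1*-14.121 = -0.9414
Step 2: grad_x = 2*2*1.8834 = 7.5336, grad_y = 2*3*-0.9414 = -5.6484
  x_2 = 1.8834 - 0.1*7.5336 = 1.13
  y_2 = -0.9414 - 0.1*-5.6484 = -0.3766
Step 3: grad_x = 2*2*1.13 = 4.5202, grad_y = 2*3*-0.3766 = -2.2594
  x_3 = 1.13 - 0.1*4.5202 = 0.678
  y_3 = -0.3766 - 0.1*-2.2594 = -0.1506
Step 4: grad_x = 2*2*0.678 = 2.7121, grad_y = 2*3*-0.1506 = -0.9037
  x_4 = 0.678 - 0.1*2.7121 = 0.4068
  y_4 = -0.1506 - 0.1*-0.9037 = -0.0602
f(0.4068, -0.0602) = 2*0.4068^2 + 3*(-0.0602)^2 = 0.3419


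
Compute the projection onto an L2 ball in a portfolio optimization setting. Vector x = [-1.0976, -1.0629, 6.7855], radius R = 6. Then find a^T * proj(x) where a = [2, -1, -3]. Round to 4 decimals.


Step 1: Compute ||x|| (intermediates to 6 decimals).
||x|| = sqrt((-1.0976)^2 + (-1.0629)^2 + 6.7855^2) = 6.955393
Step 2: Project.
Since ||x|| > R, scale = R/||x|| = 6/6.955393 = 0.86264, proj(x) = scale * x
proj(x) = [-0.946834, -0.9169, 5.853444]
Step 3: Dot product.
a^T * proj(x) = 2*(-0.946834) - 1*(-0.9169) - 3*5.853444 = -18.5371


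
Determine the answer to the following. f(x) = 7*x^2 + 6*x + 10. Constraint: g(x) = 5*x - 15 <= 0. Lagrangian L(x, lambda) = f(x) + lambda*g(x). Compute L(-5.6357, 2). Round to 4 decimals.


Step 1: Evaluate f(x).
f(-5.6357) = 7*(-5.6357)^2 + 6*(-5.6357) + 10 = 198.5136
Step 2: Evaluate g(x).
g(-5.6357) = 5*-5.6357 - 15 = -43.1785
Step 3: Compute Lagrangian.
L = 198.5136 + 2*-43.1785 = 112.1566


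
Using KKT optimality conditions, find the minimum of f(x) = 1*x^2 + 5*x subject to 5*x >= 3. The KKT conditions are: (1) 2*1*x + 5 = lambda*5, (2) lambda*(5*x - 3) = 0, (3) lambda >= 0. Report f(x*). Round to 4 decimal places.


Step 1: Try lambda = 0 (constraint inactive).
x_unc = -5/(2*1) = -2.5
Check: 5*-2.5 = -12.5 < 3 -- violated!
Step 2: Constraint must be active: 5*x = 3
x* = 3/5 = 0.6
lambda = (2*1*0.6 + 5)/5 = 1.24
Step 3: Compute optimal value.
f(x*) = 1*0.6^2 + 5*0.6 = 3.36


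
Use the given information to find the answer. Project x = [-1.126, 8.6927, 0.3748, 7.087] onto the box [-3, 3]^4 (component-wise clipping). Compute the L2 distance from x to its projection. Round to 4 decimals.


Project each component onto [-3, 3].
clip(-1.126) = -1.126, clip(8.6927) = 3.0, clip(0.3748) = 0.3748, clip(7.087) = 3.0
Projection = [-1.126, 3.0, 0.3748, 3.0]
Squared diffs: [0.0, 32.4068, 0.0, 16.7036]
Distance = sqrt(49.1104) = 7.0079


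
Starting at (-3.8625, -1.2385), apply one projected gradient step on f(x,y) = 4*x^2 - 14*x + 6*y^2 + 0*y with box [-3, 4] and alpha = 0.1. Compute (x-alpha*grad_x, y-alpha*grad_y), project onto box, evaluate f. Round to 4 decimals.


Step 1: Compute gradient at (-3.8625, -1.2385).
grad_x = 2*4*-3.8625 - 14 = -44.9
grad_y = 2*6*-1.2385 + 0 = -14.862
Step 2: Gradient step.
x_raw = -3.8625 - 0.1*-44.9 = 0.6275
y_raw = -1.2385 - 0.1*-14.862 = 0.2477
Step 3: Project onto [-3, 4].
x_proj = clip(0.6275) = 0.6275
y_proj = clip(0.2477) = 0.2477
Step 4: Evaluate f.
f(0.6275, 0.2477) = -6.8418


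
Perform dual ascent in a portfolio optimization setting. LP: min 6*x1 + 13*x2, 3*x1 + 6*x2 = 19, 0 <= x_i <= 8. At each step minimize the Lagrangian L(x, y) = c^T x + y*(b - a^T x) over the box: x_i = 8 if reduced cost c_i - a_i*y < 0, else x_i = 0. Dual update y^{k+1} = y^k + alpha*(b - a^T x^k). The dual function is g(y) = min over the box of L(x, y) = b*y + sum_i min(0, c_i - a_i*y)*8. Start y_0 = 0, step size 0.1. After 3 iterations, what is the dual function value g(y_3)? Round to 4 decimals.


Dual ascent for LP: min 6*x1 + 13*x2, 3*x1 + 6*x2 = 19, 0 <= x_i <= 8
Step 1: y^k = 0.0, reduced costs: (6.0, 13.0)
  x^k = (0.0, 0.0), subgradient = b - a^T x = 19.0
  y^{k+1} = 0.0 + 0.1*19.0 = 1.9
Step 2: y^k = 1.9, reduced costs: (0.3, 1.6)
  x^k = (0.0, 0.0), subgradient = b - a^T x = 19.0
  y^{k+1} = 1.9 + 0.1*19.0 = 3.8
Step 3: y^k = 3.8, reduced costs: (-5.4, -9.8)
  x^k = (8.0, 8.0), subgradient = b - a^T x = -53.0
  y^{k+1} = 3.8 + 0.1*-53.0 = -1.5
Dual objective at y_3 = -1.5: reduced costs (10.5, 22.0), box minimizer x = (0.0, 0.0)
g(y_3) = b*y + (c1 - a1*y)*x1 + (c2 - a2*y)*x2 = 19*(-1.5) + 10.5*0.0 + 22.0*0.0 = -28.5 + 0.0 + 0.0 = -28.5


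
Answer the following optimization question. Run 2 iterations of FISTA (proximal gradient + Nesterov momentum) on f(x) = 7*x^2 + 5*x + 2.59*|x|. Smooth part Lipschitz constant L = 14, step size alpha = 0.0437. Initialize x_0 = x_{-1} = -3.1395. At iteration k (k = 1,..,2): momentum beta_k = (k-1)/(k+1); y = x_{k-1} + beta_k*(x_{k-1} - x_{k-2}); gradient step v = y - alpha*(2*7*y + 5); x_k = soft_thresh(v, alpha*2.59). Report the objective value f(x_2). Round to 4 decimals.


FISTA on f(x) = 7*x^2 + 5*x + 2.59*|x|
L = 14, alpha = 0.0437
Iteration 1: beta = 0.0, y = -3.1395 + 0.0*(-3.1395 + 3.1395) = -3.1395
  grad(y) = -38.953, v = y - alpha*grad = -1.4373
  prox(v) = soft_thresh(-1.4373, 0.1132) = -1.3241
Iteration 2: beta = 0.3333, y = -1.3241 + 0.3333*(-1.3241 + 3.1395) = -0.7189
  grad(y) = -5.065, v = y - alpha*grad = -0.4976
  prox(v) = soft_thresh(-0.4976, 0.1132) = -0.3844
f(x_2) = 7*(-0.3844)^2 + 5*(-0.3844) + 2.59*|-0.3844| = 0.108


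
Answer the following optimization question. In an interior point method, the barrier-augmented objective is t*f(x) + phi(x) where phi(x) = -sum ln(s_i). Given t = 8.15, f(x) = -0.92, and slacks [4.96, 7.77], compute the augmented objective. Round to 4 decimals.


Step 1: Compute log-barrier.
ln values: [1.6014, 2.0503]
phi = -(1.6014 + 2.0503) = -3.6517
Step 2: Compute augmented objective.
t*f(x) = 8.15*-0.92 = -7.498
Total = -7.498 - 3.6517 = -11.1497


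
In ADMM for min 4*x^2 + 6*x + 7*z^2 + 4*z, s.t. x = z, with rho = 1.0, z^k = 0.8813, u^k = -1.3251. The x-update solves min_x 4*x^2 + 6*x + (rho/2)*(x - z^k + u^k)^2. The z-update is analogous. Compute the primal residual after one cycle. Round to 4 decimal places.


ADMM iteration with rho = 1.0, z^k = 0.8813, u^k = -1.3251
Step 1: x-update.
Minimize 4*x^2 + 6*x + (1.0/2)*(x - 0.8813 - 1.3251)^2
FOC: (2*4 + 1.0)*x = -6 + 1.0*(0.8813 + 1.3251)
x^{k+1} = -0.4215
Step 2: z-update.
Minimize 7*z^2 + 4*z + (1.0/2)*(-0.4215 - z - 1.3251)^2
FOC: (2*7 + 1.0)*z = -4 + 1.0*(-0.4215 - 1.3251)
z^{k+1} = -0.3831
Step 3: u-update.
u^{k+1} = -1.3251 - 0.4215 + 0.3831 = -1.3635
Step 4: Primal residual = |-0.4215 + 0.3831| = 0.0384


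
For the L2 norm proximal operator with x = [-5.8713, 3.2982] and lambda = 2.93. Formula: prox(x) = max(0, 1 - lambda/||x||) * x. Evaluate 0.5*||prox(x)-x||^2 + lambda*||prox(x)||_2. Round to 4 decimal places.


Step 1: Compute ||x||.
||x|| = 6.7343
Step 2: Compute scaling factor.
scale = max(0, 1 - 2.93/6.7343) = 0.5649
Step 3: prox(x) = [-3.3168, 1.8632]
||prox(x)|| = 3.8043
Step 4: Proximal objective.
0.5*||prox-x||^2 = 4.2925
lambda*||prox|| = 11.1466
Total = 15.4389


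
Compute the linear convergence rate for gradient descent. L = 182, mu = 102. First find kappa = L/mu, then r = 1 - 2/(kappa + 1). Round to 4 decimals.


Step 1: Compute the condition number.
kappa = L/mu = 182/102 = 1.7843
Step 2: Compute the convergence rate.
r = 1 - 2/(kappa + 1) = 1 - 2*mu/(L + mu) = (L - mu)/(L + mu) = 80/284 = 0.2817


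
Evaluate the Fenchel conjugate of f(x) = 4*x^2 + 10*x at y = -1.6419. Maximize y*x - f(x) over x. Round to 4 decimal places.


f*(y) = sup_x {y*x - a*x^2 - b*x} = sup_x {(y-b)*x - a*x^2}
FOC: (y - b) - 2a*x = 0 => x* = (y - b)/(2a)
x* = (-1.6419 - 10)/(2*4) = -1.4552
f*(-1.6419) = (y-b)^2/(4a) = (-1.6419 - 10)^2/(4*4)
= 135.5338/16 = 8.4709


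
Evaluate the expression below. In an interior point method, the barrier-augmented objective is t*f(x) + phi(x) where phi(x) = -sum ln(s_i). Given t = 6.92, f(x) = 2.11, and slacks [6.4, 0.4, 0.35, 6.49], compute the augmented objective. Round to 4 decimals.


Step 1: Compute log-barrier.
ln values: [1.8563, -0.9163, -1.0498, 1.8703]
phi = -(1.8563 - 0.9163 - 1.0498 + 1.8703) = -1.7604
Step 2: Compute augmented objective.
t*f(x) = 6.92*2.11 = 14.6012
Total = 14.6012 - 1.7604 = 12.8408


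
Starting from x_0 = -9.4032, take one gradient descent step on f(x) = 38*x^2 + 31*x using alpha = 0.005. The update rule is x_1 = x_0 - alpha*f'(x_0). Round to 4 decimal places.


We compute the gradient at x_0 and apply the update.
f'(x) = 76*x + 31
f'(-9.4032) = 76*-9.4032 + 31 = -683.6432
x_1 = -9.4032 - 0.005*-683.6432 = -5.985


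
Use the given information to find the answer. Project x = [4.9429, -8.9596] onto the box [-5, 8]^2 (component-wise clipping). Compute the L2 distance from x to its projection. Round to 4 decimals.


Project each component onto [-5, 8].
clip(4.9429) = 4.9429, clip(-8.9596) = -5.0
Projection = [4.9429, -5.0]
Squared diffs: [0.0, 15.6784]
Distance = sqrt(15.6784) = 3.9596


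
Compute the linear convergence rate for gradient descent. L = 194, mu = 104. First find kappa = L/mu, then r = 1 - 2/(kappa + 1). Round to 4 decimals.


Step 1: Compute the condition number.
kappa = L/mu = 194/104 = 1.8654
Step 2: Compute the convergence rate.
r = 1 - 2/(kappa + 1) = 1 - 2*mu/(L + mu) = (L - mu)/(L + mu) = 90/298 = 0.302


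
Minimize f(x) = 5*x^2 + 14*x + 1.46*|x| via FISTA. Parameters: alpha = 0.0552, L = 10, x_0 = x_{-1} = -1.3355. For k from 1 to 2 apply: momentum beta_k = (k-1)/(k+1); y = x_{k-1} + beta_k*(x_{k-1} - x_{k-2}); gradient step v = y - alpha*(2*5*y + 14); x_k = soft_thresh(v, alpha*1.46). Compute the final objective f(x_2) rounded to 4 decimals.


FISTA on f(x) = 5*x^2 + 14*x + 1.46*|x|
L = 10, alpha = 0.0552
Iteration 1: beta = 0.0, y = -1.3355 + 0.0*(-1.3355 + 1.3355) = -1.3355
  grad(y) = 0.645, v = y - alpha*grad = -1.3711
  prox(v) = soft_thresh(-1.3711, 0.0806) = -1.2905
Iteration 2: beta = 0.3333, y = -1.2905 + 0.3333*(-1.2905 + 1.3355) = -1.2755
  grad(y) = 1.2448, v = y - alpha*grad = -1.3442
  prox(v) = soft_thresh(-1.3442, 0.0806) = -1.2636
f(x_2) = 5*(-1.2636)^2 + 14*(-1.2636) + 1.46*|-1.2636| = -7.8621


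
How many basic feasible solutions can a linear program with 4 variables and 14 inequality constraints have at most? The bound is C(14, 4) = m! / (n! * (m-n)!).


Each vertex corresponds to some choice of n active constraints out of m, so the number of vertices is at most C(m, n) = m! / (n!(m-n)!).
m = 14, n = 4
Numerator: 14 * 13 * 12 * 11
Denominator: 4! = 24
C(14, 4) = 1001


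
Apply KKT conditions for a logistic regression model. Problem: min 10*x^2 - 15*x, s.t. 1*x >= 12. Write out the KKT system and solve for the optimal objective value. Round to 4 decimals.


Step 1: Try lambda = 0 (constraint inactive).
x_unc = 15/(2*10) = 0.75
Check: 1*0.75 = 0.75 < 12 -- violated!
Step 2: Constraint must be active: 1*x = 12
x* = 12/1 = 12.0
lambda = (2*10*12.0 - 15)/1 = 225.0
Step 3: Compute optimal value.
f(x*) = 10*12.0^2 - 15*12.0 = 1260.0


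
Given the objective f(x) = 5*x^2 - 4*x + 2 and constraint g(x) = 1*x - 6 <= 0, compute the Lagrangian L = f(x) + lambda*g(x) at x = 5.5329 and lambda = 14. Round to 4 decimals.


Step 1: Evaluate f(x).
f(5.5329) = 5*5.5329^2 - 4*5.5329 + 2 = 132.9333
Step 2: Evaluate g(x).
g(5.5329) = 1*5.5329 - 6 = -0.4671
Step 3: Compute Lagrangian.
L = 132.9333 + 14*-0.4671 = 126.3939


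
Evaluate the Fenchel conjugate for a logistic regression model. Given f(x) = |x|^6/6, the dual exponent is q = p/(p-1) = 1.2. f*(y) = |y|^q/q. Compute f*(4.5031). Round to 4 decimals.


The conjugate exponent q satisfies 1/p + 1/q = 1.
p = 6, so q = 6/(6 - 1) = 1.2
|y|^q = 4.5031^1.2 = 6.0843
f*(4.5031) = 6.0843 / 1.2 = 5.0703


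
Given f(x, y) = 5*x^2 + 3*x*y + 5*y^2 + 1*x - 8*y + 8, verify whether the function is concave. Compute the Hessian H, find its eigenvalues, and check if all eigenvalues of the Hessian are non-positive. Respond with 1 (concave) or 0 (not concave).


The Hessian of f(x,y) = 5*x^2 + 3*x*y + 5*y^2 + 1*x - 8*y + 8 is:
H = [[10, 3], [3, 10]]
Trace = 10 + 10 = 20
Determinant = 10*10 - (3)^2 = 91
Discriminant = (20)^2 - 4*91 = 36.0
Eigenvalues: lambda_1 = 7.0, lambda_2 = 13.0
The function is not concave.

0


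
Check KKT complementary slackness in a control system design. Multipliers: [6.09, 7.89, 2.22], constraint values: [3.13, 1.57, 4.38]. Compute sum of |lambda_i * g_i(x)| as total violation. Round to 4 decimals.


KKT complementary slackness check:
lambda_1 * g_1 = 6.09 * 3.13 = 19.0617
lambda_2 * g_2 = 7.89 * 1.57 = 12.3873
lambda_3 * g_3 = 2.22 * 4.38 = 9.7236
Total violation = 19.0617 + 12.3873 + 9.7236 = 41.1726


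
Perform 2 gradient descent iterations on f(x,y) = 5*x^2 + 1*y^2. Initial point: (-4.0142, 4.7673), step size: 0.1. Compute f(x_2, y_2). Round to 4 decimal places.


Gradient descent on f(x,y) = 5*x^2 + 1*y^2.
Starting point: (-4.0142, 4.7673), alpha = 0.1
Step 1: grad_x = 2*5*-4.0142 = -40.142, grad_y = 2*1*4.7673 = 9.5346
  x_1 = -4.0142 - 0.1*-40.142 = 0.0
  y_1 = 4.7673 - 0.1*9.5346 = 3.8138
Step 2: grad_x = 2*5*0.0 = 0.0, grad_y = 2*1*3.8138 = 7.6277
  x_2 = 0.0 - 0.1*0.0 = 0.0
  y_2 = 3.8138 - 0.1*7.6277 = 3.0511
f(0.0, 3.0511) = 5*0.0^2 + 1*3.0511^2 = 9.309


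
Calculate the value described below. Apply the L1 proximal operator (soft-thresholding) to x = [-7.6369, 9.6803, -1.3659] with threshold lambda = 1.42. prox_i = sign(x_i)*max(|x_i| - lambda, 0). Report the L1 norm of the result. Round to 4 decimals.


Soft-thresholding with lambda = 1.42:
prox(-7.6369) = sign(-7.6369)*max(|-7.6369| - 1.42, 0) = -6.2169
prox(9.6803) = sign(9.6803)*max(|9.6803| - 1.42, 0) = 8.2603
prox(-1.3659) = sign(-1.3659)*max(|-1.3659| - 1.42, 0) = 0.0
prox(x) = [-6.2169, 8.2603, 0.0]
||prox(x)||_1 = 6.2169 + 8.2603 + 0.0 = 14.4772


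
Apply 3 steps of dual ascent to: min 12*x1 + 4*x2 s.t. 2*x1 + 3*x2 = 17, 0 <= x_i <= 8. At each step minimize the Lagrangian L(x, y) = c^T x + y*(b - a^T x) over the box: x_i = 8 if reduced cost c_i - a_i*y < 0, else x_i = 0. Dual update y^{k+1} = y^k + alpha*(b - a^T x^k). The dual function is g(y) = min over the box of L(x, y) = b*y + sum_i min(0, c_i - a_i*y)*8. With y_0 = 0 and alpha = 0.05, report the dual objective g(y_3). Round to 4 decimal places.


Dual ascent for LP: min 12*x1 + 4*x2, 2*x1 + 3*x2 = 17, 0 <= x_i <= 8
Step 1: y^k = 0.0, reduced costs: (12.0, 4.0)
  x^k = (0.0, 0.0), subgradient = b - a^T x = 17.0
  y^{k+1} = 0.0 + 0.05*17.0 = 0.85
Step 2: y^k = 0.85, reduced costs: (10.3, 1.45)
  x^k = (0.0, 0.0), subgradient = b - a^T x = 17.0
  y^{k+1} = 0.85 + 0.05*17.0 = 1.7
Step 3: y^k = 1.7, reduced costs: (8.6, -1.1)
  x^k = (0.0, 8.0), subgradient = b - a^T x = -7.0
  y^{k+1} = 1.7 + 0.05*-7.0 = 1.35
Dual objective at y_3 = 1.35: reduced costs (9.3, -0.05), box minimizer x = (0.0, 8.0)
g(y_3) = b*y + (c1 - a1*y)*x1 + (c2 - a2*y)*x2 = 17*1.35 + 9.3*0.0 + (-0.05)*8.0 = 22.95 + 0.0 - 0.4 = 22.55


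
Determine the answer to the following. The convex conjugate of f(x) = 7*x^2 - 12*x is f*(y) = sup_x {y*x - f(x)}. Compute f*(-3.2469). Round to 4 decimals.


f*(y) = sup_x {y*x - a*x^2 - b*x} = sup_x {(y-b)*x - a*x^2}
FOC: (y - b) - 2a*x = 0 => x* = (y - b)/(2a)
x* = (-3.2469 + 12)/(2*7) = 0.6252
f*(-3.2469) = (y-b)^2/(4a) = (-3.2469 + 12)^2/(4*7)
= 76.6168/28 = 2.7363


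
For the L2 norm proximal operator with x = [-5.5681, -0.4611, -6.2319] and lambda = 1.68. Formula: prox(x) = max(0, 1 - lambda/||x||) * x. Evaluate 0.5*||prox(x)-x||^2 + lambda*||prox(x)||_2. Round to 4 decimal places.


Step 1: Compute ||x||.
||x|| = 8.3698
Step 2: Compute scaling factor.
scale = max(0, 1 - 1.68/8.3698) = 0.7993
Step 3: prox(x) = [-4.4505, -0.3685, -4.981]
||prox(x)|| = 6.6898
Step 4: Proximal objective.
0.5*||prox-x||^2 = 1.4112
lambda*||prox|| = 11.2389
Total = 12.65


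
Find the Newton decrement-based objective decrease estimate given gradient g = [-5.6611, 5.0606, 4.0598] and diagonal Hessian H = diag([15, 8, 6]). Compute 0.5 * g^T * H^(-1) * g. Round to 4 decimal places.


Step 1: H is diagonal, so H^(-1) * g = [-0.3774, 0.6326, 0.6766].
Step 2: g^T H^(-1) g = sum_i g_i^2 / H_ii
  = (-5.6611)^2/15 + (5.0606)^2/8 + (4.0598)^2/6
  = 2.1365 + 3.2012 + 2.747 = 8.0847
Step 3: Objective decrease = 0.5 * g^T H^(-1) g = 4.0424


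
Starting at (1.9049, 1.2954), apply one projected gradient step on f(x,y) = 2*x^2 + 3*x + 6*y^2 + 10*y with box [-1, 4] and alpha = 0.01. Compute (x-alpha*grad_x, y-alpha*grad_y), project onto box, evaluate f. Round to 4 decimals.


Step 1: Compute gradient at (1.9049, 1.2954).
grad_x = 2*2*1.9049 + 3 = 10.6196
grad_y = 2*6*1.2954 + 10 = 25.5448
Step 2: Gradient step.
x_raw = 1.9049 - 0.01*10.6196 = 1.7987
y_raw = 1.2954 - 0.01*25.5448 = 1.04
Step 3: Project onto [-1, 4].
x_proj = clip(1.7987) = 1.7987
y_proj = clip(1.04) = 1.04
Step 4: Evaluate f.
f(1.7987, 1.04) = 28.7553


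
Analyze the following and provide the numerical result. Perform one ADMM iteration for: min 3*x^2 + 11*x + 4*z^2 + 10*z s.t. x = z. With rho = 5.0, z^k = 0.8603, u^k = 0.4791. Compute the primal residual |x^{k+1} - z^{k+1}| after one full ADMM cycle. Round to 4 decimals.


ADMM iteration with rho = 5.0, z^k = 0.8603, u^k = 0.4791
Step 1: x-update.
Minimize 3*x^2 + 11*x + (5.0/2)*(x - 0.8603 + 0.4791)^2
FOC: (2*3 + 5.0)*x = -11 + 5.0*(0.8603 - 0.4791)
x^{k+1} = -0.8267
Step 2: z-update.
Minimize 4*z^2 + 10*z + (5.0/2)*(-0.8267 - z + 0.4791)^2
FOC: (2*4 + 5.0)*z = -10 + 5.0*(-0.8267 + 0.4791)
z^{k+1} = -0.9029
Step 3: u-update.
u^{k+1} = 0.4791 - 0.8267 + 0.9029 = 0.5553
Step 4: Primal residual = |-0.8267 + 0.9029| = 0.0762


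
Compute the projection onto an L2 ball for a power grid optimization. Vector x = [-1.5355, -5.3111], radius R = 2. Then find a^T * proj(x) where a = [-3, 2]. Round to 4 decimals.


Step 1: Compute ||x|| (intermediates to 6 decimals).
||x|| = sqrt((-1.5355)^2 + (-5.3111)^2) = 5.528611
Step 2: Project.
Since ||x|| > R, scale = R/||x|| = 2/5.528611 = 0.361755, proj(x) = scale * x
proj(x) = [-0.555475, -1.921317]
Step 3: Dot product.
a^T * proj(x) = -3*(-0.555475) + 2*(-1.921317) = -2.1762


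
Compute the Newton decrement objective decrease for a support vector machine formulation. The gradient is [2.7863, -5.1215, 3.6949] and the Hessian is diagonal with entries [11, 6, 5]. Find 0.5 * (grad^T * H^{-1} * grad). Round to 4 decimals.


Step 1: H is diagonal, so H^(-1) * g = [0.2533, -0.8536, 0.739].
Step 2: g^T H^(-1) g = sum_i g_i^2 / H_ii
  = (2.7863)^2/11 + (-5.1215)^2/6 + (3.6949)^2/5
  = 0.7058 + 4.3716 + 2.7305 = 7.8079
Step 3: Objective decrease = 0.5 * g^T H^(-1) g = 3.9039


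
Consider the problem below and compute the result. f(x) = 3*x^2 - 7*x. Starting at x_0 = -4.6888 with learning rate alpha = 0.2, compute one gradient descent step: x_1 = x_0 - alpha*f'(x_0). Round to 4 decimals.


We compute the gradient at x_0 and apply the update.
f'(x) = 6*x - 7
f'(-4.6888) = 6*-4.6888 - 7 = -35.1328
x_1 = -4.6888 - 0.2*-35.1328 = 2.3378


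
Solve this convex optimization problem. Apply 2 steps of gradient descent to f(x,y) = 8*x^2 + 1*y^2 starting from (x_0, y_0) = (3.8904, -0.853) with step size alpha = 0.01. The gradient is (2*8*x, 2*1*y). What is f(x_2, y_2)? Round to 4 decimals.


Gradient descent on f(x,y) = 8*x^2 + 1*y^2.
Starting point: (3.8904, -0.853), alpha = 0.01
Step 1: grad_x = 2*8*3.8904 = 62.2464, grad_y = 2*1*-0.853 = -1.706
  x_1 = 3.8904 - 0.01*62.2464 = 3.2679
  y_1 = -0.853 - 0.01*-1.706 = -0.8359
Step 2: grad_x = 2*8*3.2679 = 52.287, grad_y = 2*1*-0.8359 = -1.6719
  x_2 = 3.2679 - 0.01*52.287 = 2.7451
  y_2 = -0.8359 - 0.01*-1.6719 = -0.8192
f(2.7451, -0.8192) = 8*2.7451^2 + 1*(-0.8192)^2 = 60.9542


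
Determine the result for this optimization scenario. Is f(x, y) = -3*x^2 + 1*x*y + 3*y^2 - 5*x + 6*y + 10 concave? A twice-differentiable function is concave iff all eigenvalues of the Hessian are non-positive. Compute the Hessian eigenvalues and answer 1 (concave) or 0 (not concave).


The Hessian of f(x,y) = -3*x^2 + 1*x*y + 3*y^2 - 5*x + 6*y + 10 is:
H = [[-6, 1], [1, 6]]
Trace = -6 + 6 = 0
Determinant = -6*6 - (1)^2 = -37
Discriminant = (0)^2 - 4*-37 = 148.0
Eigenvalues: lambda_1 = -6.0828, lambda_2 = 6.0828
The function is not concave.

0


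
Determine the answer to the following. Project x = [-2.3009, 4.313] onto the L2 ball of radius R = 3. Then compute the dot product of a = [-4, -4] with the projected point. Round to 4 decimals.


Step 1: Compute ||x|| (intermediates to 6 decimals).
||x|| = sqrt((-2.3009)^2 + 4.313^2) = 4.888365
Step 2: Project.
Since ||x|| > R, scale = R/||x|| = 3/4.888365 = 0.613702, proj(x) = scale * x
proj(x) = [-1.412067, 2.646897]
Step 3: Dot product.
a^T * proj(x) = -4*(-1.412067) - 4*2.646897 = -4.9393


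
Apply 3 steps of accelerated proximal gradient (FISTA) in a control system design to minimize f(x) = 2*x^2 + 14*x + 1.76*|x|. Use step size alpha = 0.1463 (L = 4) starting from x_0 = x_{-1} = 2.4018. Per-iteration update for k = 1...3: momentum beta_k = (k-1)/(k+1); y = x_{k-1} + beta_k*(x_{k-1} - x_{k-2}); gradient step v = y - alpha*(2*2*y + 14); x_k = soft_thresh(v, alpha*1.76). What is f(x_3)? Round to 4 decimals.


FISTA on f(x) = 2*x^2 + 14*x + 1.76*|x|
L = 4, alpha = 0.1463
Iteration 1: beta = 0.0, y = 2.4018 + 0.0*(2.4018 - 2.4018) = 2.4018
  grad(y) = 23.6072, v = y - alpha*grad = -1.0519
  prox(v) = soft_thresh(-1.0519, 0.2575) = -0.7944
Iteration 2: beta = 0.3333, y = -0.7944 + 0.3333*(-0.7944 - 2.4018) = -1.8599
  grad(y) = 6.5606, v = y - alpha*grad = -2.8197
  prox(v) = soft_thresh(-2.8197, 0.2575) = -2.5622
Iteration 3: beta = 0.5, y = -2.5622 + 0.5*(-2.5622 + 0.7944) = -3.4461
  grad(y) = 0.2158, v = y - alpha*grad = -3.4776
  prox(v) = soft_thresh(-3.4776, 0.2575) = -3.2201
f(x_3) = 2*(-3.2201)^2 + 14*(-3.2201) + 1.76*|-3.2201| = -18.6759


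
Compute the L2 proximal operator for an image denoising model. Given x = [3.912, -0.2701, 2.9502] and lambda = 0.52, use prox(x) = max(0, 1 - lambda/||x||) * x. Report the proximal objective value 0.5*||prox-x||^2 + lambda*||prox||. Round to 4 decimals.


Step 1: Compute ||x||.
||x|| = 4.9072
Step 2: Compute scaling factor.
scale = max(0, 1 - 0.52/4.9072) = 0.894
Step 3: prox(x) = [3.4975, -0.2415, 2.6376]
||prox(x)|| = 4.3872
Step 4: Proximal objective.
0.5*||prox-x||^2 = 0.1352
lambda*||prox|| = 2.2813
Total = 2.4165


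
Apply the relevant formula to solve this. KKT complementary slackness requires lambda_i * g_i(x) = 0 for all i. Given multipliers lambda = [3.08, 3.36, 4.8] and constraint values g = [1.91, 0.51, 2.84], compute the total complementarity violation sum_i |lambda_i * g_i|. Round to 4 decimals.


KKT complementary slackness check:
lambda_1 * g_1 = 3.08 * 1.91 = 5.8828
lambda_2 * g_2 = 3.36 * 0.51 = 1.7136
lambda_3 * g_3 = 4.8 * 2.84 = 13.632
Total violation = 5.8828 + 1.7136 + 13.632 = 21.2284


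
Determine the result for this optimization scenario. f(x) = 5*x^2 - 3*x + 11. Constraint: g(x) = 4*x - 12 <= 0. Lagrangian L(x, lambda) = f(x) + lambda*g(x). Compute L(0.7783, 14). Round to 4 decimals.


Step 1: Evaluate f(x).
f(0.7783) = 5*0.7783^2 - 3*0.7783 + 11 = 11.6939
Step 2: Evaluate g(x).
g(0.7783) = 4*0.7783 - 12 = -8.8868
Step 3: Compute Lagrangian.
L = 11.6939 + 14*-8.8868 = -112.7213


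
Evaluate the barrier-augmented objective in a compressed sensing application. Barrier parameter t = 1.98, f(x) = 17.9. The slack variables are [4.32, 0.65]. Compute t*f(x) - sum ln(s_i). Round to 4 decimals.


Step 1: Compute log-barrier.
ln values: [1.4633, -0.4308]
phi = -(1.4633 - 0.4308) = -1.0325
Step 2: Compute augmented objective.
t*f(x) = 1.98*17.9 = 35.442
Total = 35.442 - 1.0325 = 34.4095


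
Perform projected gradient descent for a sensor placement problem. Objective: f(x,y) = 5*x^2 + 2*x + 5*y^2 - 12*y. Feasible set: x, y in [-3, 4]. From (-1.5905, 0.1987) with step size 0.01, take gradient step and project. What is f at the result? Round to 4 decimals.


Step 1: Compute gradient at (-1.5905, 0.1987).
grad_x = 2*5*-1.5905 + 2 = -13.905
grad_y = 2*5*0.1987 - 12 = -10.013
Step 2: Gradient step.
x_raw = -1.5905 - 0.01*-13.905 = -1.4515
y_raw = 0.1987 - 0.01*-10.013 = 0.2988
Step 3: Project onto [-3, 4].
x_proj = clip(-1.4515) = -1.4515
y_proj = clip(0.2988) = 0.2988
Step 4: Evaluate f.
f(-1.4515, 0.2988) = 4.4912


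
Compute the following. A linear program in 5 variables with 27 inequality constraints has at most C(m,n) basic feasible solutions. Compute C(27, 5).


Each vertex corresponds to some choice of n active constraints out of m, so the number of vertices is at most C(m, n) = m! / (n!(m-n)!).
m = 27, n = 5
Numerator: 27 * 26 * 25 * 24 * 23
Denominator: 5! = 120
C(27, 5) = 80730


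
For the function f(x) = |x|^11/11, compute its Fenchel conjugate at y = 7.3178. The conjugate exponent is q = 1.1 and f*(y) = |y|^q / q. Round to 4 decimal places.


The conjugate exponent q satisfies 1/p + 1/q = 1.
p = 11, so q = 11/(11 - 1) = 1.1
|y|^q = 7.3178^1.1 = 8.9293
f*(7.3178) = 8.9293 / 1.1 = 8.1176


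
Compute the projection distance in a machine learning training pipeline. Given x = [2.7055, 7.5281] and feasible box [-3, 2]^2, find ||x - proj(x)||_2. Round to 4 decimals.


Project each component onto [-3, 2].
clip(2.7055) = 2.0, clip(7.5281) = 2.0
Projection = [2.0, 2.0]
Squared diffs: [0.4977, 30.5599]
Distance = sqrt(31.0576) = 5.5729


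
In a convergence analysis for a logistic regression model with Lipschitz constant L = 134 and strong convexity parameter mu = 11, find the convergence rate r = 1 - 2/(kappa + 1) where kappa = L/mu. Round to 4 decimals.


Step 1: Compute the condition number.
kappa = L/mu = 134/11 = 12.1818
Step 2: Compute the convergence rate.
r = 1 - 2/(kappa + 1) = 1 - 2*mu/(L + mu) = (L - mu)/(L + mu) = 123/145 = 0.8483


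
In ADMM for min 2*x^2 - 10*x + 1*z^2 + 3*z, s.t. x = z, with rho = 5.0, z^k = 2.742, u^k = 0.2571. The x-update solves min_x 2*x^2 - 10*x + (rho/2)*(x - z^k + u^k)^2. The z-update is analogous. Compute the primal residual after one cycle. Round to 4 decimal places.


ADMM iteration with rho = 5.0, z^k = 2.742, u^k = 0.2571
Step 1: x-update.
Minimize 2*x^2 - 10*x + (5.0/2)*(x - 2.742 + 0.2571)^2
FOC: (2*2 + 5.0)*x = 10 + 5.0*(2.742 - 0.2571)
x^{k+1} = 2.4916
Step 2: z-update.
Minimize 1*z^2 + 3*z + (5.0/2)*(2.4916 - z + 0.2571)^2
FOC: (2*1 + 5.0)*z = -3 + 5.0*(2.4916 + 0.2571)
z^{k+1} = 1.5348
Step 3: u-update.
u^{k+1} = 0.2571 + 2.4916 - 1.5348 = 1.2139
Step 4: Primal residual = |2.4916 - 1.5348| = 0.9568


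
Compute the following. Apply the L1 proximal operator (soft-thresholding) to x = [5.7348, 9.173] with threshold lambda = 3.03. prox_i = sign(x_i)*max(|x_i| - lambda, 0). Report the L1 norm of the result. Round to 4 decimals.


Soft-thresholding with lambda = 3.03:
prox(5.7348) = sign(5.7348)*max(|5.7348| - 3.03, 0) = 2.7048
prox(9.173) = sign(9.173)*max(|9.173| - 3.03, 0) = 6.143
prox(x) = [2.7048, 6.143]
||prox(x)||_1 = 2.7048 + 6.143 = 8.8478


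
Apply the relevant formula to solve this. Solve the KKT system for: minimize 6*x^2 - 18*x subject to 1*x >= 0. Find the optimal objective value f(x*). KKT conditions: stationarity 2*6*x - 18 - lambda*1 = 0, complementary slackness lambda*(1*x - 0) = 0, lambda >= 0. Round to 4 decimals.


Step 1: Try lambda = 0 (constraint inactive).
Stationarity: 2*6*x - 18 = 0
x* = 18/(2*6) = 1.5
Check constraint: 1*1.5 = 1.5 >= 0 -- satisfied.
Step 2: Compute optimal value.
f(x*) = 6*1.5^2 - 18*1.5 = -13.5


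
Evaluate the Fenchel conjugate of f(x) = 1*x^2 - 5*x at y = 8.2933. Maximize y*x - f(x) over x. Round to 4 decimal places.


f*(y) = sup_x {y*x - a*x^2 - b*x} = sup_x {(y-b)*x - a*x^2}
FOC: (y - b) - 2a*x = 0 => x* = (y - b)/(2a)
x* = (8.2933 + 5)/(2*1) = 6.6467
f*(8.2933) = (y-b)^2/(4a) = (8.2933 + 5)^2/(4*1)
= 176.7118/4 = 44.178


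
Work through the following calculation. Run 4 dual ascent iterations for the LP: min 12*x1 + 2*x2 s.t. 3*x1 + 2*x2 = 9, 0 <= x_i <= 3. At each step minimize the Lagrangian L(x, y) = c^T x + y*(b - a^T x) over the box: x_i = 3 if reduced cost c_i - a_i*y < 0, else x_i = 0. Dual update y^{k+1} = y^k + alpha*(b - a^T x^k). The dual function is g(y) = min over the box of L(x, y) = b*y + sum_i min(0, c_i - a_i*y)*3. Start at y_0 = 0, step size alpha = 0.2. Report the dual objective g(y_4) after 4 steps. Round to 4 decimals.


Dual ascent for LP: min 12*x1 + 2*x2, 3*x1 + 2*x2 = 9, 0 <= x_i <= 3
Step 1: y^k = 0.0, reduced costs: (12.0, 2.0)
  x^k = (0.0, 0.0), subgradient = b - a^T x = 9.0
  y^{k+1} = 0.0 + 0.2*9.0 = 1.8
Step 2: y^k = 1.8, reduced costs: (6.6, -1.6)
  x^k = (0.0, 3.0), subgradient = b - a^T x = 3.0
  y^{k+1} = 1.8 + 0.2*3.0 = 2.4
Step 3: y^k = 2.4, reduced costs: (4.8, -2.8)
  x^k = (0.0, 3.0), subgradient = b - a^T x = 3.0
  y^{k+1} = 2.4 + 0.2*3.0 = 3.0
Step 4: y^k = 3.0, reduced costs: (3.0, -4.0)
  x^k = (0.0, 3.0), subgradient = b - a^T x = 3.0
  y^{k+1} = 3.0 + 0.2*3.0 = 3.6
Dual objective at y_4 = 3.6: reduced costs (1.2, -5.2), box minimizer x = (0.0, 3.0)
g(y_4) = b*y + (c1 - a1*y)*x1 + (c2 - a2*y)*x2 = 9*3.6 + 1.2*0.0 + (-5.2)*3.0 = 32.4 + 0.0 - 15.6 = 16.8


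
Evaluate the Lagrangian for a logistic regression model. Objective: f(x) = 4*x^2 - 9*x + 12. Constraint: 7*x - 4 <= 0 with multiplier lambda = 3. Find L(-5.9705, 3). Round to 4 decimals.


Step 1: Evaluate f(x).
f(-5.9705) = 4*(-5.9705)^2 - 9*(-5.9705) + 12 = 208.322
Step 2: Evaluate g(x).
g(-5.9705) = 7*-5.9705 - 4 = -45.7935
Step 3: Compute Lagrangian.
L = 208.322 + 3*-45.7935 = 70.9415


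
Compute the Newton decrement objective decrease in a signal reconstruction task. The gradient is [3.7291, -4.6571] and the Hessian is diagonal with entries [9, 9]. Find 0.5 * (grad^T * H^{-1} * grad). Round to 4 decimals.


Step 1: H is diagonal, so H^(-1) * g = [0.4143, -0.5175].
Step 2: g^T H^(-1) g = sum_i g_i^2 / H_ii
  = (3.7291)^2/9 + (-4.6571)^2/9
  = 1.5451 + 2.4098 = 3.955
Step 3: Objective decrease = 0.5 * g^T H^(-1) g = 1.9775


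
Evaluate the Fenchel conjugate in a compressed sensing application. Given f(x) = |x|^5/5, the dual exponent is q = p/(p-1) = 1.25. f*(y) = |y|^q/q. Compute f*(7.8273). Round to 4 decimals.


The conjugate exponent q satisfies 1/p + 1/q = 1.
p = 5, so q = 5/(5 - 1) = 1.25
|y|^q = 7.8273^1.25 = 13.0923
f*(7.8273) = 13.0923 / 1.25 = 10.4738


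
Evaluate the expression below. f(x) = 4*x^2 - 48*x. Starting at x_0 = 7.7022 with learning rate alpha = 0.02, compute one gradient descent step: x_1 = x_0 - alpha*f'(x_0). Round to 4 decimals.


We compute the gradient at x_0 and apply the update.
f'(x) = 8*x - 48
f'(7.7022) = 8*7.7022 - 48 = 13.6176
x_1 = 7.7022 - 0.02*13.6176 = 7.4298


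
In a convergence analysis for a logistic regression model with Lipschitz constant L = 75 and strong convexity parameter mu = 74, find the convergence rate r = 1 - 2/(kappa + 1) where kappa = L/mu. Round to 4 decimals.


Step 1: Compute the condition number.
kappa = L/mu = 75/74 = 1.0135
Step 2: Compute the convergence rate.
r = 1 - 2/(kappa + 1) = 1 - 2*mu/(L + mu) = (L - mu)/(L + mu) = 1/149 = 0.0067


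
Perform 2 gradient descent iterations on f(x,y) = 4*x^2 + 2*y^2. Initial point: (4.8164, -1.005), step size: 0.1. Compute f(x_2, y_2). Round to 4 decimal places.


Gradient descent on f(x,y) = 4*x^2 + 2*y^2.
Starting point: (4.8164, -1.005), alpha = 0.1
Step 1: grad_x = 2*4*4.8164 = 38.5312, grad_y = 2*2*-1.005 = -4.02
  x_1 = 4.8164 - 0.1*38.5312 = 0.9633
  y_1 = -1.005 - 0.1*-4.02 = -0.603
Step 2: grad_x = 2*4*0.9633 = 7.7062, grad_y = 2*2*-0.603 = -2.412
  x_2 = 0.9633 - 0.1*7.7062 = 0.1927
  y_2 = -0.603 - 0.1*-2.412 = -0.3618
f(0.1927, -0.3618) = 4*0.1927^2 + 2*(-0.3618)^2 = 0.4103
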